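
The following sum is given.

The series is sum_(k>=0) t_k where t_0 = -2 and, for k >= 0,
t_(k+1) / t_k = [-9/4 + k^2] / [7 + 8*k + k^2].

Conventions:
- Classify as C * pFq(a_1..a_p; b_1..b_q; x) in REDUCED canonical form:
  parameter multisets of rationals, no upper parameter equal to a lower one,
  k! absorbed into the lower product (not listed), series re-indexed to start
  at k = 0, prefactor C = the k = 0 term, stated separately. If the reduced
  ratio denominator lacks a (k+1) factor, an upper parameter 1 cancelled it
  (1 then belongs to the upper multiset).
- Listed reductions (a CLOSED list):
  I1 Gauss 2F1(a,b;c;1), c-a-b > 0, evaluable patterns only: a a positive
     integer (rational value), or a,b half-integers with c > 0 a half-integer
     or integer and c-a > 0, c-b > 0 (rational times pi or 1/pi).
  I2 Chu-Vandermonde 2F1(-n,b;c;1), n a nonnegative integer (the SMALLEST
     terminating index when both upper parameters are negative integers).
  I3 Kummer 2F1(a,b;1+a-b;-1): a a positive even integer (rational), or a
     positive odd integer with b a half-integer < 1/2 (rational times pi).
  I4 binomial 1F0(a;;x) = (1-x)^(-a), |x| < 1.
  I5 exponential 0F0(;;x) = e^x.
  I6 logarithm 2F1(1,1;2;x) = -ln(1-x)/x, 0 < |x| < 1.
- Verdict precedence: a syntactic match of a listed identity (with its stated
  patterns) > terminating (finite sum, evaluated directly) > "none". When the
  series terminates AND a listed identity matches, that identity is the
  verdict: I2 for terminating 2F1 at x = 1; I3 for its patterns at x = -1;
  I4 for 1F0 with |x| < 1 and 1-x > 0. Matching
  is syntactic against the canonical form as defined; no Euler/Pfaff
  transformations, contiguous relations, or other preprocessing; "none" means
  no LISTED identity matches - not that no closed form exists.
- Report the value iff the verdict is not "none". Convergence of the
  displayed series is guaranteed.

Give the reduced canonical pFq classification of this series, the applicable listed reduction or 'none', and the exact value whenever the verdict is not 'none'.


The series (x = 1) is 2F1: upper {-3/2, 3/2}, lower {7}, prefactor -2. Verdict: the half-integer Gauss pattern (I1) fires (x = 1; upper {-3/2, 3/2} half-integers, c = 7 in the evaluable pattern). Value: (-4194304/945945) / pi.

The tell: with t_0 = -2, roots of the ratio polynomials (C = -2) are the negated parameters.
Consecutive-term ratio: r(k) = 1 * (k-3/2) (k+3/2) / [(k+7) (k+1)] - rational; roots negated = parameters, x = 1, C = -2.


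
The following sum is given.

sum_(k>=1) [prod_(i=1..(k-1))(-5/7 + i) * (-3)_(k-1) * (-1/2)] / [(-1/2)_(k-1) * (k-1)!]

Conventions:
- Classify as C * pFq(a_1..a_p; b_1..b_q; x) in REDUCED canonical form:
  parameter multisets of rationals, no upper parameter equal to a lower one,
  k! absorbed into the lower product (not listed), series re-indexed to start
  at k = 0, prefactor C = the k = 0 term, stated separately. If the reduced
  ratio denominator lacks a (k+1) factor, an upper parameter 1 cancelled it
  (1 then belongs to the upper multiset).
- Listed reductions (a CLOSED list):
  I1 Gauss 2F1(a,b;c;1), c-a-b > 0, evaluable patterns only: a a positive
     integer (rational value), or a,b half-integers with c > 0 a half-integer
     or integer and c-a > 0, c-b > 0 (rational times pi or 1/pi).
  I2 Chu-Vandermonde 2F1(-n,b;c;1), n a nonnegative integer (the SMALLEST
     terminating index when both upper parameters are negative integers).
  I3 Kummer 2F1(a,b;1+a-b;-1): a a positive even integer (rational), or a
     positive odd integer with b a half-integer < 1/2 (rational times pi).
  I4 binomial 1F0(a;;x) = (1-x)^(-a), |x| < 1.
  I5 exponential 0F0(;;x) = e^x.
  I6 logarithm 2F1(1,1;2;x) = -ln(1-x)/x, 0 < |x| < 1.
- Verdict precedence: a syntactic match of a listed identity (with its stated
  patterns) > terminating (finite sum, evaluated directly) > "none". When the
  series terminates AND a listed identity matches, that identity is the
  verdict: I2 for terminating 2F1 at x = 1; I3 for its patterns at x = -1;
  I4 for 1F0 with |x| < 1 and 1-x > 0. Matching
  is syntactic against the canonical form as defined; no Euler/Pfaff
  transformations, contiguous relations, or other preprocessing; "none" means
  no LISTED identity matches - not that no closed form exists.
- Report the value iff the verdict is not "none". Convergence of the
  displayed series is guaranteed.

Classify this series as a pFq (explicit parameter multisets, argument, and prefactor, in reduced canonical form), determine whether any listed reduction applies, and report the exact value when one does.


First insight: t_0 = -1/2 here, and the running product (C = -1/2) telescopes to a rising factorial.
Adjacent-term ratio: r(k) = 1 * (k-3) (k+2/7) / [(k-1/2) (k+1)] - rational in k. x = 1; t_0 = -1/2; negate the roots.

This is -1/2 * 2F1(-3, 2/7; -1/2; 1) in reduced canonical form. Verdict (x = 1): Vandermonde's identity (I2) applies (terminating 2F1 at x = 1 with n = 3, b = 2/7, c = -1/2). Exact value: -187/686.


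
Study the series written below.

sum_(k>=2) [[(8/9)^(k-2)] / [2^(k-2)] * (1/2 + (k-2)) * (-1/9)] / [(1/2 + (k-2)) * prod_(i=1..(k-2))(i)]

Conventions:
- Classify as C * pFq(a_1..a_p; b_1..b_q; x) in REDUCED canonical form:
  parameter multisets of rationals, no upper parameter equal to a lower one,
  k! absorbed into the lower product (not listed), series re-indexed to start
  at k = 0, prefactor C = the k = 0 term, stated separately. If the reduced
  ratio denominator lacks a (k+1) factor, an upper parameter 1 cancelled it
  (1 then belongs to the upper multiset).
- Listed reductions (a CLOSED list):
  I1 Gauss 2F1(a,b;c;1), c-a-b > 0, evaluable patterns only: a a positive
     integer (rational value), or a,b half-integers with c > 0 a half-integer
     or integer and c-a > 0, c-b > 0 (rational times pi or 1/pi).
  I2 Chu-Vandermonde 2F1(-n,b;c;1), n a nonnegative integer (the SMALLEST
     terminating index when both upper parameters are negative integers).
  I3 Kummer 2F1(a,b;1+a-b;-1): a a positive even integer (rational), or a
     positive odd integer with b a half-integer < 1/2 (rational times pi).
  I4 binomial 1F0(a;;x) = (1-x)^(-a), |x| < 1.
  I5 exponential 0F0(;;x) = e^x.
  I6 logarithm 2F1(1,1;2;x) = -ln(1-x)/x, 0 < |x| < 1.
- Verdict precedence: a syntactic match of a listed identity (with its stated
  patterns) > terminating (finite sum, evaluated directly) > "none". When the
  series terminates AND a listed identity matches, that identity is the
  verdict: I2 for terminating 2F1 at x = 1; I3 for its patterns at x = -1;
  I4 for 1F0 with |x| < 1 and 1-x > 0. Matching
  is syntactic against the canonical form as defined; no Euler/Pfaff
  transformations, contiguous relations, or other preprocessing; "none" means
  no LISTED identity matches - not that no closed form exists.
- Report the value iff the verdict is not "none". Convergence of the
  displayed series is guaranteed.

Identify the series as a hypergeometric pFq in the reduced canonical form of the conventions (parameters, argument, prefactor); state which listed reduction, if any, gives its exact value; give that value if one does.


With C = -1/9: the canonical form is 0F0(-; -; 4/9). Verdict: this is the exponential series (I5) (the 0F0 exponential series at x = 4/9). Its exact value is (-1/9) * e^(4/9).

The tell: t_0 = -1/9 here, and the two k-th powers (prefactor -1/9) combine into one argument.
Step ratio: r(k) = (4/9) * 1 / [(k+1)] ; factor over Q: parameters, x = (4/9), and C = -1/9.


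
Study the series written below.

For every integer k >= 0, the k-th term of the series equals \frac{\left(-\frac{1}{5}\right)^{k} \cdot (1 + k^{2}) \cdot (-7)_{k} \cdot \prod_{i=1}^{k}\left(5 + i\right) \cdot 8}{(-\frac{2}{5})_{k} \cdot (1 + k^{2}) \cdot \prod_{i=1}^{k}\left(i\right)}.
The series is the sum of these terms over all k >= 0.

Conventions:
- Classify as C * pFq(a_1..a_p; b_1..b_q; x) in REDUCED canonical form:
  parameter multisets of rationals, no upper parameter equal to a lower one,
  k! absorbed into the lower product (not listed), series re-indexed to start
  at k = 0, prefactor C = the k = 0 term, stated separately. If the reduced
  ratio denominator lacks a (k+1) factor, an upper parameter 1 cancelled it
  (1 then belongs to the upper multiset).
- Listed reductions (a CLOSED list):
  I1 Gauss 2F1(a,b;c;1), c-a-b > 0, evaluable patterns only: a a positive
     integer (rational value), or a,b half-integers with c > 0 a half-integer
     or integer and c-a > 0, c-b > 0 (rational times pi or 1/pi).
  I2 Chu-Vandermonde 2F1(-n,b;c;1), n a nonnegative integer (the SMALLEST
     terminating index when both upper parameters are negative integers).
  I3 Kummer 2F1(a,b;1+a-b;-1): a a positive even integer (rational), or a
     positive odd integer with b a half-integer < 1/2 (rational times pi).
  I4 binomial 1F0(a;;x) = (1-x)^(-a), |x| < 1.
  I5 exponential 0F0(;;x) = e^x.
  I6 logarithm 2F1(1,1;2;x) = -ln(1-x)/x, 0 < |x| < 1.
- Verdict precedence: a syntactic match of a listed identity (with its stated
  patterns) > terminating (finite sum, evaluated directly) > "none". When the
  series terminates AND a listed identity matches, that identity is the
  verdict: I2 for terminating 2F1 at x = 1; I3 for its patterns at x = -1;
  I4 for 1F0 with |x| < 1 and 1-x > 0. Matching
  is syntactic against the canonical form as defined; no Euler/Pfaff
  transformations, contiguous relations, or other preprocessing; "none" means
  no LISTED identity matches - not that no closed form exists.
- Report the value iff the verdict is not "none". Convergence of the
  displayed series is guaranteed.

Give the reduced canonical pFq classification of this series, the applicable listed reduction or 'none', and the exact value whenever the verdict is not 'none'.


Reduced: x = -\frac{1}{5}, 2F1, upper = {-7, 6}, lower = {-\frac{2}{5}}, C = 8. Verdict: terminating - no listed pattern fits, but -7 in the upper list cuts the series at k = 7; direct evaluation. Sum: -\frac{1549344}{299}.

Key step: with t_0 = 8, the factor k^2 + 1 cancels (top and bottom), leaving prefactor 8.
Ratio: r(k) = -\frac{1}{5} * (k-7) (k+6) / [(k-\frac{2}{5}) (k+1)] - rational in k, leading ratio -\frac{1}{5}; with t_0 = 8, classification follows.


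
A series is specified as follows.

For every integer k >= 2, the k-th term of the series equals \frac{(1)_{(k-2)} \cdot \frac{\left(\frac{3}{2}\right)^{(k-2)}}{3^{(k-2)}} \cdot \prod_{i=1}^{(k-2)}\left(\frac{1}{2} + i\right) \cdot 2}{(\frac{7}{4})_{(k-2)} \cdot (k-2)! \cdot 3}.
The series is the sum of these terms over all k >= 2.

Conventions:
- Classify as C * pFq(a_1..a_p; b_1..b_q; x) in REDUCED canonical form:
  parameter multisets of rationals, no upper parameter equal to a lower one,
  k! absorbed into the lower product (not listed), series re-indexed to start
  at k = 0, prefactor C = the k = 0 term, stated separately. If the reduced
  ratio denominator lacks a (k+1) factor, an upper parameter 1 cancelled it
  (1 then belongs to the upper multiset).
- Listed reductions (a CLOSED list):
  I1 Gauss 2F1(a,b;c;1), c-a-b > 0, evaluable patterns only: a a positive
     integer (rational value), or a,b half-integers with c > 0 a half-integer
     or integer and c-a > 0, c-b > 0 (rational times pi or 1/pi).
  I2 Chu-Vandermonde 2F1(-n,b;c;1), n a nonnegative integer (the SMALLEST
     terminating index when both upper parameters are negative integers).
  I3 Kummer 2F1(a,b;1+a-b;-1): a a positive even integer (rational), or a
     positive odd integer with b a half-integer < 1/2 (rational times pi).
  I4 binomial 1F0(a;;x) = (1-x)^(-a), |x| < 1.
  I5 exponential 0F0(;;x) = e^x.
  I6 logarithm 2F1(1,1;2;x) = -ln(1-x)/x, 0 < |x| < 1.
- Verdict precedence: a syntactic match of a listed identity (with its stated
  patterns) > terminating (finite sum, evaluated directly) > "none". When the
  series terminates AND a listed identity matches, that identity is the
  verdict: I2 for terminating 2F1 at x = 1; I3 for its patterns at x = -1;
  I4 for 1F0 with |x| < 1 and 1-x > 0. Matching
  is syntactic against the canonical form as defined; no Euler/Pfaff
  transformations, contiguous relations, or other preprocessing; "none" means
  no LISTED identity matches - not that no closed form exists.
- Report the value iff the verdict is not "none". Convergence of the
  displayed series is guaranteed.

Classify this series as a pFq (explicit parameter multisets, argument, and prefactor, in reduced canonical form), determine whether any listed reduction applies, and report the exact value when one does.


With C = \frac{2}{3}: the canonical form is 2F1(1, \frac{3}{2}; \frac{7}{4}; \frac{1}{2}). Verdict: none (x = \frac{1}{2}): each listed identity misses the multisets {1, \frac{3}{2}} ; {\frac{7}{4}}.

Structural cue: from the first term \frac{2}{3}: the constant factors (prefactor 2/3) combine into one prefactor.
Step ratio: r(k) = \frac{1}{2} * (k+1) (k+\frac{3}{2}) / [(k+\frac{7}{4}) (k+1)] - rational in k, leading ratio \frac{1}{2}; with t_0 = \frac{2}{3}, classification follows.


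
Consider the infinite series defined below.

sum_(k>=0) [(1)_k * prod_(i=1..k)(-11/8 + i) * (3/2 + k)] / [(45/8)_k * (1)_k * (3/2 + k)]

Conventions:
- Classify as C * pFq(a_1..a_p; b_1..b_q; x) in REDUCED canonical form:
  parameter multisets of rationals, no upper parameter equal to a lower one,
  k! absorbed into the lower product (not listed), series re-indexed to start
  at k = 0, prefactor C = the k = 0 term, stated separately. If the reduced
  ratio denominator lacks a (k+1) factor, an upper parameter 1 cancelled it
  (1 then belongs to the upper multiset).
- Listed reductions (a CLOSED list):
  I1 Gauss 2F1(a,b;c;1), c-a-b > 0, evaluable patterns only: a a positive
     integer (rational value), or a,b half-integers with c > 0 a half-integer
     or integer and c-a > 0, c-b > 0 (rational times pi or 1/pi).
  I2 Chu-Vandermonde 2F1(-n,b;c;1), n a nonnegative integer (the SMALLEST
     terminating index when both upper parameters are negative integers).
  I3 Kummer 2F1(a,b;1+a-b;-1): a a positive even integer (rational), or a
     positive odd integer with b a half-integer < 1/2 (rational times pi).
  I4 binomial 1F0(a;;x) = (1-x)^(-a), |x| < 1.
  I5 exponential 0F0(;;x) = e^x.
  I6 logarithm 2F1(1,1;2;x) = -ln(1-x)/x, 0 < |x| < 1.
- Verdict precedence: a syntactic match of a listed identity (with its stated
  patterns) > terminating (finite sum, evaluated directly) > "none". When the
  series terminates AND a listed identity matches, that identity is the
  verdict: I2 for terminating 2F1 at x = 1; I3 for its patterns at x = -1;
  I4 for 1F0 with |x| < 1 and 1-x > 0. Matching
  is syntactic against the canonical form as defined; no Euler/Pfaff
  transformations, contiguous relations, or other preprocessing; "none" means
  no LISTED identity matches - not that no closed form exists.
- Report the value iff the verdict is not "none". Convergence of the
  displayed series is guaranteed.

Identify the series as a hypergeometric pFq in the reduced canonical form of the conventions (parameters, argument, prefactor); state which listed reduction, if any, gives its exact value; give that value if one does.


x = 1 here; the reduced form reads 2F1, upper {-3/8, 1}, lower {45/8}, C = 1. Verdict at x = 1: the Gauss summation I1 matches (x = 1: the Gamma ratio telescopes since c-a-b = 5 > 0 and a = 1 in Z>0). Value: 37/40.

Structural cue: t_0 being 1, striking the common factor k + 3/2 reduces the term (C = 1, x = 1).
Ratio: r(k) = 1 * (k-3/8) (k+1) / [(k+45/8) (k+1)] - rational; roots negated = parameters, x = 1, C = 1.


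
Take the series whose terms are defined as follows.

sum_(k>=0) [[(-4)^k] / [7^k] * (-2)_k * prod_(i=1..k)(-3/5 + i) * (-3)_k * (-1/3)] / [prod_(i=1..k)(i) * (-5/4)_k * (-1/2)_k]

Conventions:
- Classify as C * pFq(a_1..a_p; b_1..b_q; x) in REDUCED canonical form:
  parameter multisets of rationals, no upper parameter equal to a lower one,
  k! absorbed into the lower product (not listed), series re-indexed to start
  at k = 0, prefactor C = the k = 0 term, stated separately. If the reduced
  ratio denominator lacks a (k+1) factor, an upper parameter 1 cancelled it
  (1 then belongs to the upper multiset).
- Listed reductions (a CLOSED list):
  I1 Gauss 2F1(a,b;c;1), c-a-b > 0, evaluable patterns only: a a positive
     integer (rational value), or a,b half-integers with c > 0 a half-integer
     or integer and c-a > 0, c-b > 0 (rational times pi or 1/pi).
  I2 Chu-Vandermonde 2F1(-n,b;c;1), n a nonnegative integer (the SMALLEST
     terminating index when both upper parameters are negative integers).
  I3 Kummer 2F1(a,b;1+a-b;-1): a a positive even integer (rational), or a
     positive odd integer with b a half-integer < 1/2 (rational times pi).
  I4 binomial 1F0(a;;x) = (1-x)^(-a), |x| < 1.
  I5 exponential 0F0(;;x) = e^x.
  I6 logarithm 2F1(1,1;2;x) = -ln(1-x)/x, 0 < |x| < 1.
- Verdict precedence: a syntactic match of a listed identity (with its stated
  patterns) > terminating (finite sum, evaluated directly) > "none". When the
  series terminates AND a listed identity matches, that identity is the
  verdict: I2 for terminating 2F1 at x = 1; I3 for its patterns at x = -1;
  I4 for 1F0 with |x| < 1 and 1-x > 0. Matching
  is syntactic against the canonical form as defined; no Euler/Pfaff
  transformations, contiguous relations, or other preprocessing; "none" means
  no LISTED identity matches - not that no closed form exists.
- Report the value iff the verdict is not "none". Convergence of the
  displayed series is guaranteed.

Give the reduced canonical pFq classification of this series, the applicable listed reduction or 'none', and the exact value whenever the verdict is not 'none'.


Prefactor -1/3, argument -4/7: 3F2 with upper {-3, -2, 2/5} over lower {-5/4, -1/2}. Verdict: terminating - upper parameter -2 makes this a finite sum (last index 2), evaluated exactly. Value: 13333/2625.

The tell: from the first term -1/3: the product of the first k integers (prefactor -1/3) is k!.
Ratio: r(k) = (-4/7) * (k-3) (k-2) (k+2/5) / [(k-5/4) (k-1/2) (k+1)] - rational; roots negated = parameters, x = (-4/7), C = -1/3.


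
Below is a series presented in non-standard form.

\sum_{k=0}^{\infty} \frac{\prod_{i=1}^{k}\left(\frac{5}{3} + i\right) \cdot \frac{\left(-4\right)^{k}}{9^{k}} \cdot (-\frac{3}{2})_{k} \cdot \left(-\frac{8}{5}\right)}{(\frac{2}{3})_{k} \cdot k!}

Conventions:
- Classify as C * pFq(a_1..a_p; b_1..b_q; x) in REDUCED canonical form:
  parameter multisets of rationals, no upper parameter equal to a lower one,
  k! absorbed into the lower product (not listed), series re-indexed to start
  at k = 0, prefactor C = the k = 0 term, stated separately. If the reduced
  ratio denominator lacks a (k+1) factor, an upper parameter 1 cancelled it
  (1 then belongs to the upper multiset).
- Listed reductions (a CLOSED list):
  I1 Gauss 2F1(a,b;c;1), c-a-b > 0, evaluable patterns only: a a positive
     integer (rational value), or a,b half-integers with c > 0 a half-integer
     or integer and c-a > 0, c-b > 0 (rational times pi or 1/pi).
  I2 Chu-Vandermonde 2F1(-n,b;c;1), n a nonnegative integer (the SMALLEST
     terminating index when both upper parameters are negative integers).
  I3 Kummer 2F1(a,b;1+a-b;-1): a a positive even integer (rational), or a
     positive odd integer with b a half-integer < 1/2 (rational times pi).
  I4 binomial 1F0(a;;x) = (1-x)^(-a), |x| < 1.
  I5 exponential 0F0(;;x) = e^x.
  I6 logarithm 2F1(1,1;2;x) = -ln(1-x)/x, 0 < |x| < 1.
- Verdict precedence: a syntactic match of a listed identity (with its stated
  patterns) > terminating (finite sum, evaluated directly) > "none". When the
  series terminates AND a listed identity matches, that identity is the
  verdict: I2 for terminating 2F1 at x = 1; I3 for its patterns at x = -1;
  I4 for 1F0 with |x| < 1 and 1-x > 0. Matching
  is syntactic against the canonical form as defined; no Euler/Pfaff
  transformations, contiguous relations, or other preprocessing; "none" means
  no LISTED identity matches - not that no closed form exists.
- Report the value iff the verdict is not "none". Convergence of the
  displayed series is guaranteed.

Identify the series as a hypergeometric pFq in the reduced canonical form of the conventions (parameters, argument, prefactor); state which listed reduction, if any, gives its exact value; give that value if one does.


Classification (C = -\frac{8}{5}): 2F1 with upper {-\frac{3}{2}, \frac{8}{3}}, lower {\frac{2}{3}}, argument x = -\frac{4}{9}. Verdict: none. Every listed pattern misses the 2F1 form at -\frac{4}{9}, upper {-\frac{3}{2}, \frac{8}{3}}.

The tell: t_0 being -\frac{8}{5}, the two geometric factors (C = -8/5) combine into one argument.
Adjacent-term ratio: r(k) = -\frac{4}{9} * (k-\frac{3}{2}) (k+\frac{8}{3}) / [(k+\frac{2}{3}) (k+1)] - rational in k. x = -\frac{4}{9}; t_0 = -\frac{8}{5}; negate the roots.


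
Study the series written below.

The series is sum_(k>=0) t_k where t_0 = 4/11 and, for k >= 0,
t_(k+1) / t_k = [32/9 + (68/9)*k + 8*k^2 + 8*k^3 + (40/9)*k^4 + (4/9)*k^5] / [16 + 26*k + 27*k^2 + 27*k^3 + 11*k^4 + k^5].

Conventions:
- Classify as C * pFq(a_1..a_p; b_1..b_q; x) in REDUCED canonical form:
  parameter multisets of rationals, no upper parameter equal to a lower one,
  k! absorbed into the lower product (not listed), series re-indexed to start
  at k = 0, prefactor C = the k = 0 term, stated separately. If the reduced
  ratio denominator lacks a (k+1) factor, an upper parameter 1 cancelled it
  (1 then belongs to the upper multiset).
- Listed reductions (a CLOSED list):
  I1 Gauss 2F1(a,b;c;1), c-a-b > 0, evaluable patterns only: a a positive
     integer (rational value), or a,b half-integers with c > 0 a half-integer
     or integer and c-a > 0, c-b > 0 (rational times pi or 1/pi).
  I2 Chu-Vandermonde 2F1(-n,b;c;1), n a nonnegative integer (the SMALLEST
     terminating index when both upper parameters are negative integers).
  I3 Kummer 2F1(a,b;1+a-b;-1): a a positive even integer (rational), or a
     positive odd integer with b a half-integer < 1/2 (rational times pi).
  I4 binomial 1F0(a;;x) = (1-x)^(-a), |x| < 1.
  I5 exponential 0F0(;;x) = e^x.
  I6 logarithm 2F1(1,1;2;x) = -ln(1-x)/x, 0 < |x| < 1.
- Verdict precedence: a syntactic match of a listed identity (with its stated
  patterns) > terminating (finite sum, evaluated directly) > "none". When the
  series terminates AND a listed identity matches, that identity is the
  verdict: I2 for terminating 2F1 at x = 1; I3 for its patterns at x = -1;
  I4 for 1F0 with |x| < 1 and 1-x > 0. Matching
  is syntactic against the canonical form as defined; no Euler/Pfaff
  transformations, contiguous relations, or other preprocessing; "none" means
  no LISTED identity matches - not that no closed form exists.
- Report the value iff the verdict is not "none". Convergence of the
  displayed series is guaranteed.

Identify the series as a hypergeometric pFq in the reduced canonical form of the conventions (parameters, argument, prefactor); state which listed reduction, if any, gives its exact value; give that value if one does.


Key observation: t_0 = 4/11 here, and the parameter 8 appears in both the upper and lower lists and cancels (alongside the other common factor).
Consecutive-term ratio: r(k) = (4/9) * (k+1) (k+1) / [(k+2) (k+1)] - rational in k, leading ratio (4/9); with t_0 = 4/11, classification follows.

Prefactor 4/11, argument 4/9: 2F1 with upper {1, 1} over lower {2}. Verdict: this is the logarithmic series (I6) (the logarithm: parameters (1,1;2), x = 4/9). Exact value: (-9/11) * ln(5/9).


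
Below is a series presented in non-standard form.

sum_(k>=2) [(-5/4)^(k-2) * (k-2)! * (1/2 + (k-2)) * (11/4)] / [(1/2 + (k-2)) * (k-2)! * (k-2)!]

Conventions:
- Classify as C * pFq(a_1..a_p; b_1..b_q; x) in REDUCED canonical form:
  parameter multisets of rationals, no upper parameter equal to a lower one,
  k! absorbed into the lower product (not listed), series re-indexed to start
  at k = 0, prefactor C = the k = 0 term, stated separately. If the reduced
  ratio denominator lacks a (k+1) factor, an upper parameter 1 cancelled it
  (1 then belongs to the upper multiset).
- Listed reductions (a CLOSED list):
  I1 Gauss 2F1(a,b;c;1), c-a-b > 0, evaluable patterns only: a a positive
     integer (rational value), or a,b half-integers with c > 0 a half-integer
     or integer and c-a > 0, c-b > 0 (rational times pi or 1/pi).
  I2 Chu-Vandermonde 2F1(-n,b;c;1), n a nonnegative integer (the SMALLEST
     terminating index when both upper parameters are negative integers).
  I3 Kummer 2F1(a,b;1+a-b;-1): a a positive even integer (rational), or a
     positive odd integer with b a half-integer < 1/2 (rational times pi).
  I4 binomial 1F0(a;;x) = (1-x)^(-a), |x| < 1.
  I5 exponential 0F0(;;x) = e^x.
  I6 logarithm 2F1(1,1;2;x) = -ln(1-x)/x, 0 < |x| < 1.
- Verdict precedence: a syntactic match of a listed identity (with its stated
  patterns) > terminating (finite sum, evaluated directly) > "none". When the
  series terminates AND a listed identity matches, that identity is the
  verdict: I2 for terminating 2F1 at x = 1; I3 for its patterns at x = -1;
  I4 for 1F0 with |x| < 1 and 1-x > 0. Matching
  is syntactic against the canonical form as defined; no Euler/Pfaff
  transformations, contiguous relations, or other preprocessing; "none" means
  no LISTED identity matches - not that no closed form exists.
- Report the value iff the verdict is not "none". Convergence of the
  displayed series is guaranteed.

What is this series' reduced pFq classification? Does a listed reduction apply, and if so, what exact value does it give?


At argument -5/4: a 0F0 with upper {-}, lower {-}, scaled by C = 11/4. Verdict at x = -5/4: the exponential series (I5) matches (the 0F0 exponential series at x = -5/4). Its exact value is (11/4) * e^(-5/4).

Key observation: x = (-5/4) and the parameter 1 appears in both the upper and lower lists and cancels (alongside the other common factor).
Step ratio: r(k) = (-5/4) * 1 / [(k+1)] - rational in k, leading ratio (-5/4); with t_0 = 11/4, classification follows.


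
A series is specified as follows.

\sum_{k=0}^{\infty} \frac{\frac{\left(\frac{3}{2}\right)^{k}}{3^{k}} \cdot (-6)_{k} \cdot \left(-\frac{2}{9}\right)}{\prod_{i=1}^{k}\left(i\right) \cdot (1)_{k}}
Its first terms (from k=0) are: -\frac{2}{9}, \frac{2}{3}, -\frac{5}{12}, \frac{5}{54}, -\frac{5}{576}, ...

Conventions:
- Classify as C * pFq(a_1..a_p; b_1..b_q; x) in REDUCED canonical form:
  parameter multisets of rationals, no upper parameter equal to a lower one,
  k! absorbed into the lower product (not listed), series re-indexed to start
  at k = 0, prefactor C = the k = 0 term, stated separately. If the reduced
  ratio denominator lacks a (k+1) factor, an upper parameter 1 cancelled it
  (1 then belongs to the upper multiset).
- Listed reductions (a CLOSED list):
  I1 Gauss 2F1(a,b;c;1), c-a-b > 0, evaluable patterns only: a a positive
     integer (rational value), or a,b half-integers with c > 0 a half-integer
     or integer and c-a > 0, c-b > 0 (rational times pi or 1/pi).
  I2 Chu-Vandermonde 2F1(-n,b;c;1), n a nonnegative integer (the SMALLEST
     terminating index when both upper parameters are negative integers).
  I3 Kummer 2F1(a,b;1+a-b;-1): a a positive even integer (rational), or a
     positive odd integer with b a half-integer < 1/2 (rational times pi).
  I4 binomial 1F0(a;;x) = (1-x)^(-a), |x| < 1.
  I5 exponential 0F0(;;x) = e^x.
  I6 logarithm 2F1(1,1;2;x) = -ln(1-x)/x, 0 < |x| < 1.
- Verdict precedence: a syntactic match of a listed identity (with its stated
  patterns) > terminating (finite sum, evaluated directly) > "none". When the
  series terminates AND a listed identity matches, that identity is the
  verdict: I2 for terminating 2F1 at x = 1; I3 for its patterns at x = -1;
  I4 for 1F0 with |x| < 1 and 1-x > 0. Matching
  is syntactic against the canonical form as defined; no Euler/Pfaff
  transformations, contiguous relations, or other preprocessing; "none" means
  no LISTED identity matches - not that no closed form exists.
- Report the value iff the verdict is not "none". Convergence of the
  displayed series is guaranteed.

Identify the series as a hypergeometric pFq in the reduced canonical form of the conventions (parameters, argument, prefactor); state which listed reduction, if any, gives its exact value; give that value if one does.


This is -\frac{2}{9} * 1F1(-6; 1; \frac{1}{2}) in reduced canonical form. Verdict: terminating at k = 6: the factor (-6)_k kills every later term; summing the 7 survivors is exact. Exact value: \frac{23231}{207360}.

Key observation: with t_0 = -\frac{2}{9}, (1)_k (prefactor -2/9) is k! itself.
Term ratio: r(k) = \frac{1}{2} * (k-6) / [(k+1) (k+1)] - rational in k, leading ratio \frac{1}{2}; with t_0 = -\frac{2}{9}, classification follows.


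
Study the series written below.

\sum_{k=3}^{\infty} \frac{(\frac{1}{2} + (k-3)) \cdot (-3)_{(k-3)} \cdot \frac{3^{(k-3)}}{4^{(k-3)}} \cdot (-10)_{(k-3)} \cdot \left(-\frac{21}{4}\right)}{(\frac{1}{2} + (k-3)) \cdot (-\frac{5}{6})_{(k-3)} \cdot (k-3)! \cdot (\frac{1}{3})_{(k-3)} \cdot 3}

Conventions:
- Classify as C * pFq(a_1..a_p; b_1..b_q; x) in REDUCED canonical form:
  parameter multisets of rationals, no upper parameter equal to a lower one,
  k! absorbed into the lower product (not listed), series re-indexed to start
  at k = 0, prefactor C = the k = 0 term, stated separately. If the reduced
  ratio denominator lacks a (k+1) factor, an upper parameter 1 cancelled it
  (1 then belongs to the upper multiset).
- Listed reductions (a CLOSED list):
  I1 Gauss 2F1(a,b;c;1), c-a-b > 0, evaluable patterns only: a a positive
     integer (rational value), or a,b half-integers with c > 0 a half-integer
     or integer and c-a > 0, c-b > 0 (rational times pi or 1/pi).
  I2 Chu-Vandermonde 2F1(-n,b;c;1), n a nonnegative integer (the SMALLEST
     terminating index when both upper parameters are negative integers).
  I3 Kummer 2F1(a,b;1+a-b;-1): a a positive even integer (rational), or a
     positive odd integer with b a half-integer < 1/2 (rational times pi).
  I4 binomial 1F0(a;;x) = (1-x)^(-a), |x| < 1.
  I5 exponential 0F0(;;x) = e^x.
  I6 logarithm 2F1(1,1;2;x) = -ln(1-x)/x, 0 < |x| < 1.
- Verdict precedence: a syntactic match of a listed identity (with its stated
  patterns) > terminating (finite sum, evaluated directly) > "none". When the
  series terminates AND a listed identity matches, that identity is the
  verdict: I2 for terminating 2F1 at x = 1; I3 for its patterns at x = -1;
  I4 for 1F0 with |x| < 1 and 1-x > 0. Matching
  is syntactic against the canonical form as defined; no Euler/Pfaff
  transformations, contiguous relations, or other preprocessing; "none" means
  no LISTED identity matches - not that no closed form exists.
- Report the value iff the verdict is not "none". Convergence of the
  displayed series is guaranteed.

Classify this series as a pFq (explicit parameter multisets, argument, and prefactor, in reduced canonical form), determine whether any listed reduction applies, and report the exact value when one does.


Canonical form: C = -\frac{7}{4} times 2F2 with upper {-10, -3}, lower {-\frac{5}{6}, \frac{1}{3}}, x = \frac{3}{4}. Verdict: terminating. (-3)_k vanishes past k = 3, leaving a 4-term sum, computed directly. Hence: \frac{1704415}{224}.

Structural cue: with t_0 = -\frac{7}{4}, the two geometric factors (C = -7/4) combine into one argument.
Consecutive-term ratio: r(k) = \frac{3}{4} * (k-10) (k-3) / [(k-\frac{5}{6}) (k+\frac{1}{3}) (k+1)] - rational in k, leading ratio \frac{3}{4}; with t_0 = -\frac{7}{4}, classification follows.


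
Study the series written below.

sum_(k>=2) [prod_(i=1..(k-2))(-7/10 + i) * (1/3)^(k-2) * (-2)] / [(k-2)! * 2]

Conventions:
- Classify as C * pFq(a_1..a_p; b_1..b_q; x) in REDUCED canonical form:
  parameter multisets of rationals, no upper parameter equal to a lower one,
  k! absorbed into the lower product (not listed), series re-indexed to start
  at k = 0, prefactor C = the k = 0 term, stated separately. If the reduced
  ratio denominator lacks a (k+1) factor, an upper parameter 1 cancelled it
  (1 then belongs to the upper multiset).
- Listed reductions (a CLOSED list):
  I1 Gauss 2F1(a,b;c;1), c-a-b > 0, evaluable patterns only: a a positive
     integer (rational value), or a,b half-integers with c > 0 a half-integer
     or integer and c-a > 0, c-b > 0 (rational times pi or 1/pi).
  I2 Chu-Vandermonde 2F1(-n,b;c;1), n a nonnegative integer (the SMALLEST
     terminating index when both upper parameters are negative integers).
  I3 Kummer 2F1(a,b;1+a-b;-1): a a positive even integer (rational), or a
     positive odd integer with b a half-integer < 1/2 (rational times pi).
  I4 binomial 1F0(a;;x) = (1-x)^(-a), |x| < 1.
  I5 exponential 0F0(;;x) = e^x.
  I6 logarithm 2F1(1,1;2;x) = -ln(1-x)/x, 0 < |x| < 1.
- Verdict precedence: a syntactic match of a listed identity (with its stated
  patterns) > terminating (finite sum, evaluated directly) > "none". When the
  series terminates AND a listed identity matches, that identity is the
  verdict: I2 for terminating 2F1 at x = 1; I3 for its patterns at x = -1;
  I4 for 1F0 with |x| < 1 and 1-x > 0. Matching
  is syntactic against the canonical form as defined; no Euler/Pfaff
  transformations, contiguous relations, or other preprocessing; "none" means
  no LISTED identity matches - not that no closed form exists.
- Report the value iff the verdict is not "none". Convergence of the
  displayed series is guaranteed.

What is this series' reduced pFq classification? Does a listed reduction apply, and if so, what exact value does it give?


Reduced: x = 1/3, 1F0, upper = {3/10}, lower = {-}, C = -1. Verdict: this is the binomial series (I4) (the 1F0 binomial series: exponent -3/10, x = 1/3). Hence: (-1) * (2/3)^(-3/10).

Key step: t_0 being -1, the constant factors (C = -1, x = 1/3) combine into one prefactor.
Ratio: r(k) = (1/3) * (k+3/10) / [(k+1)] ; factor over Q: parameters, x = (1/3), and C = -1.


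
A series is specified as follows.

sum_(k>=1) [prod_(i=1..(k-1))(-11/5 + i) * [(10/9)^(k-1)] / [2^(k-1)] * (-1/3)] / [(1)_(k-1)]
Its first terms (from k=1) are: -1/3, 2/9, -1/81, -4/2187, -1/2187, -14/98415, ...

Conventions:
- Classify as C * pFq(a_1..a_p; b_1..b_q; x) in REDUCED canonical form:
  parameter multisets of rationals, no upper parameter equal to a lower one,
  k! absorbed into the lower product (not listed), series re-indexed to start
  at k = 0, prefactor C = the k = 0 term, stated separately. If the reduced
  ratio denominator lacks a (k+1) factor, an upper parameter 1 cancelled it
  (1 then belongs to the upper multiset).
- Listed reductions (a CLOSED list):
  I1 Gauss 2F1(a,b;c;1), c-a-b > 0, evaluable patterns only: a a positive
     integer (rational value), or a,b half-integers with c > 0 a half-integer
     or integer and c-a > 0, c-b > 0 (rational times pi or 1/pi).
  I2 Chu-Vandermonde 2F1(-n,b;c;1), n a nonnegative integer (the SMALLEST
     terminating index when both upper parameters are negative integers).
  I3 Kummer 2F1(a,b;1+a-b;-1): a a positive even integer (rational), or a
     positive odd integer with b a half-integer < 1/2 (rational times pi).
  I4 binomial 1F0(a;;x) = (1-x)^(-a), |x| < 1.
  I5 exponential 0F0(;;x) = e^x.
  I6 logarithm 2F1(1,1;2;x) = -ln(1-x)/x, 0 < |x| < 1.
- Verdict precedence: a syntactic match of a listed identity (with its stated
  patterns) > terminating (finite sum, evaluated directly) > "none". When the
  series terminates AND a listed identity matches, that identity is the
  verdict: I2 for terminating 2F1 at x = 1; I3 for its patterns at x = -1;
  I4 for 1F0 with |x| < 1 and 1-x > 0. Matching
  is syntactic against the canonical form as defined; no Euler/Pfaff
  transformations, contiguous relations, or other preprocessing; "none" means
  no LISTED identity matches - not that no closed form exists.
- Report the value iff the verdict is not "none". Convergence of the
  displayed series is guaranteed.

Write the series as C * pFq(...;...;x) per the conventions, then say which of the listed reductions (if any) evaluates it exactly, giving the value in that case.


x = 5/9 here; the reduced form reads 1F0, upper {-6/5}, lower {-}, C = -1/3. Verdict (x = 5/9): the I4 binomial reduction applies (the 1F0 binomial series: exponent 6/5, x = 5/9). Hence: (-1/3) * (4/9)^(6/5).

Structural cue: with t_0 = -1/3, (1)_k (C = -1/3, x = 5/9) is k! itself.
Consecutive-term ratio: r(k) = (5/9) * (k-6/5) / [(k+1)] - rational in k, leading ratio (5/9); with t_0 = -1/3, classification follows.


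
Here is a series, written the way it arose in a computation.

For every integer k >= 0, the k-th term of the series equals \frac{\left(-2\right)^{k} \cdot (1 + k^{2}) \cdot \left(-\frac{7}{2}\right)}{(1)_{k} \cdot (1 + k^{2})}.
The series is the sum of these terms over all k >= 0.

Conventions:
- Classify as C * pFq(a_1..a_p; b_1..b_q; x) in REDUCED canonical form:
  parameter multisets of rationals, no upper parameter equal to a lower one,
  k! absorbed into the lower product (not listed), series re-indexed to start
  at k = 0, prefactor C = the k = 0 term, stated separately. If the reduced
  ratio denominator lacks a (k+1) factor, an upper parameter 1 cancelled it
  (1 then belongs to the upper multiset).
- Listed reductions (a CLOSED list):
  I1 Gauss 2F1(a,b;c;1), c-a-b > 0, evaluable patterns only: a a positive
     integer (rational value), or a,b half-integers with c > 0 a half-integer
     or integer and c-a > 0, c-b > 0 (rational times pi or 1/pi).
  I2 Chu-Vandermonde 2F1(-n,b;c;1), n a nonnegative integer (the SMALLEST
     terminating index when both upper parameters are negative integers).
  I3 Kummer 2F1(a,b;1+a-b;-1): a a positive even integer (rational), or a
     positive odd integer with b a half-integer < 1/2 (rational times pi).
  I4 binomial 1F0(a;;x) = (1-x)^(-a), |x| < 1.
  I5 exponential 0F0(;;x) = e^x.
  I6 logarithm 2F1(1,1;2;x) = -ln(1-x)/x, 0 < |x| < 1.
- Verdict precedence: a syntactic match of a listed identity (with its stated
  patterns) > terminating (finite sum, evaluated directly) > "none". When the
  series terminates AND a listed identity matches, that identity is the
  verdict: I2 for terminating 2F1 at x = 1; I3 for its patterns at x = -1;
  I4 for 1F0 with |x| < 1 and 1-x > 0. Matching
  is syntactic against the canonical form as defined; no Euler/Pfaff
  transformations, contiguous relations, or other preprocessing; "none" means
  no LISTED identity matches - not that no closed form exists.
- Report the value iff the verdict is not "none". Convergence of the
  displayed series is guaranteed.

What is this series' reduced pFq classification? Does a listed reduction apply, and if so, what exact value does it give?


Canonical form: C = -\frac{7}{2} times 0F0 with upper {-}, lower {-}, x = -2. Verdict at x = -2: the I5 exponential reduction matches (the 0F0 exponential series at x = -2). Sum: \left(-\frac{7}{2}\right) \cdot e^{-2}.

Key observation: x = -2 and (1)_k (C = -7/2, x = -2) is k! itself.
Step ratio: r(k) = -2 * 1 / [(k+1)] - rational in k. x = -2; t_0 = -\frac{7}{2}; negate the roots.


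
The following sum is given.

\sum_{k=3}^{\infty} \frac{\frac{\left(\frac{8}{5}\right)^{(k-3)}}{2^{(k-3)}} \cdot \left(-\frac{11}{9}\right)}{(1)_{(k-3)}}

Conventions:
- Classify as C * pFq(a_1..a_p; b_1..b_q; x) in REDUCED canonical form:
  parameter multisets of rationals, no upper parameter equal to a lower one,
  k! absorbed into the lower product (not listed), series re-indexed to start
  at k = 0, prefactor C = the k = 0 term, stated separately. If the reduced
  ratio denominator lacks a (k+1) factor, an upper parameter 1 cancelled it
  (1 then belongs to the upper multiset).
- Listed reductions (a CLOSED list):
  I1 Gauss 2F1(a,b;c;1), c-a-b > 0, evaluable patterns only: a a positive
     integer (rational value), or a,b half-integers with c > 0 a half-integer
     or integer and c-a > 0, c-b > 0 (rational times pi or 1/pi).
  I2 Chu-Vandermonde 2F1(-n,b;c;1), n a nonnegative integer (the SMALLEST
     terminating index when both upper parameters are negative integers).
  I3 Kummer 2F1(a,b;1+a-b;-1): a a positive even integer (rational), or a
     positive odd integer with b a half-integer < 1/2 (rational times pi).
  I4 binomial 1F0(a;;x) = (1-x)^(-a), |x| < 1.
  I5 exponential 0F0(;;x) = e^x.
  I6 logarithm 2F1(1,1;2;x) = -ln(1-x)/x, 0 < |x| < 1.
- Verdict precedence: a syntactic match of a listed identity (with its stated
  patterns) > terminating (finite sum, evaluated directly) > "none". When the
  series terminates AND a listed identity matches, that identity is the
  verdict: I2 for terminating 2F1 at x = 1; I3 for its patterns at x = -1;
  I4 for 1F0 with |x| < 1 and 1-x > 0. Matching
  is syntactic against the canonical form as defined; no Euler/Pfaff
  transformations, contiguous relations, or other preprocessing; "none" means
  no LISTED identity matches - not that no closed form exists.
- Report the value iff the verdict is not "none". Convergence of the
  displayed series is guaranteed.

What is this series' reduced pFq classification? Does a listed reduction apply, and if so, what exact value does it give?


Canonical form: C = -\frac{11}{9} times 0F0 with upper {-}, lower {-}, x = \frac{4}{5}. Verdict: exponential (I5) applies (the 0F0 exponential series at x = \frac{4}{5}). Hence: \left(-\frac{11}{9}\right) \cdot e^{\frac{4}{5}}.

The tell: x = \frac{4}{5} and the two k-th powers (C = -11/9, x = 4/5) combine into one argument.
Step ratio: r(k) = \frac{4}{5} * 1 / [(k+1)] - rational in k. x = \frac{4}{5}; t_0 = -\frac{11}{9}; negate the roots.
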